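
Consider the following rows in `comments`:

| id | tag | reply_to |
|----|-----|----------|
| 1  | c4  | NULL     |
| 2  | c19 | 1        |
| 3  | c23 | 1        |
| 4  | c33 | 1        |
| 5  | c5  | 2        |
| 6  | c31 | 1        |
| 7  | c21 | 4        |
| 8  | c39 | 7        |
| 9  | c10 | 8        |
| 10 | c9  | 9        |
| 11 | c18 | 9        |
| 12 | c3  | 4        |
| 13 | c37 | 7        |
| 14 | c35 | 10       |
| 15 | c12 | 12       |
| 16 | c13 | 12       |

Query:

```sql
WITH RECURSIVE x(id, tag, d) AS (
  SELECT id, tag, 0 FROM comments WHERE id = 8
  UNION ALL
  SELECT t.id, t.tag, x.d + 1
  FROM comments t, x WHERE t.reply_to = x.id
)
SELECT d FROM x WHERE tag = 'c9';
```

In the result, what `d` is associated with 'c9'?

Base: id=8 (c39) at d 0.
Iteration 1: rows with reply_to in {8} -> c10 (id 9, d 1).
Iteration 2: rows with reply_to in {9} -> c9 (id 10, d 2), c18 (id 11, d 2).
Iteration 3: rows with reply_to in {10,11} -> c35 (id 14, d 3).
Iteration 4: no rows with reply_to in {14}; recursion stops.

2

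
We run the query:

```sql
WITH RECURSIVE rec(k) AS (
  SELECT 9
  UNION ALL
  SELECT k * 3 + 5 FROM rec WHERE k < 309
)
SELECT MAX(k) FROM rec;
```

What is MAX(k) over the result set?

Base: k=9.
Iteration 1: 9 < 309 holds -> k = 9 * 3 + 5 = 32.
Iteration 2: 32 < 309 holds -> k = 32 * 3 + 5 = 101.
Iteration 3: 101 < 309 holds -> k = 101 * 3 + 5 = 308.
Iteration 4: 308 < 309 holds -> k = 308 * 3 + 5 = 929.
Iteration 5: 929 < 309 fails; recursion stops.
k values: 9, 32, 101, 308, 929; the maximum is 929.

929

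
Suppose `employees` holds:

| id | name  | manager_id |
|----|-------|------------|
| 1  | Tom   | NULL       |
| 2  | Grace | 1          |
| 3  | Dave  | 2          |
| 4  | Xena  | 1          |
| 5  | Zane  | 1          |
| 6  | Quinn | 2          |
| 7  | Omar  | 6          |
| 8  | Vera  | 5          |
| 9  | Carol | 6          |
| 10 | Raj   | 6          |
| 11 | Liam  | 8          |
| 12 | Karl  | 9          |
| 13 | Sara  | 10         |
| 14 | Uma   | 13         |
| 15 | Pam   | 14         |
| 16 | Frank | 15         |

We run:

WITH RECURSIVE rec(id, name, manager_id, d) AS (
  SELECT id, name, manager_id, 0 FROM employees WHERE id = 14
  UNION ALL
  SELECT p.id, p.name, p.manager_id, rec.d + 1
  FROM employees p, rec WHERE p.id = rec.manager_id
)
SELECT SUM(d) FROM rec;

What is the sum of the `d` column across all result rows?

15

Base: id=14 (Uma), manager_id=13, d 0.
Iteration 1: join on id=13 -> Sara (id 13, manager_id=10, d 1).
Iteration 2: join on id=10 -> Raj (id 10, manager_id=6, d 2).
Iteration 3: join on id=6 -> Quinn (id 6, manager_id=2, d 3).
Iteration 4: join on id=2 -> Grace (id 2, manager_id=1, d 4).
Iteration 5: join on id=1 -> Tom (id 1, manager_id=NULL, d 5).
Iteration 6: manager_id is NULL; no match; recursion stops.
SUM(d) = 0 + 1 + 2 + 3 + 4 + 5 = 15.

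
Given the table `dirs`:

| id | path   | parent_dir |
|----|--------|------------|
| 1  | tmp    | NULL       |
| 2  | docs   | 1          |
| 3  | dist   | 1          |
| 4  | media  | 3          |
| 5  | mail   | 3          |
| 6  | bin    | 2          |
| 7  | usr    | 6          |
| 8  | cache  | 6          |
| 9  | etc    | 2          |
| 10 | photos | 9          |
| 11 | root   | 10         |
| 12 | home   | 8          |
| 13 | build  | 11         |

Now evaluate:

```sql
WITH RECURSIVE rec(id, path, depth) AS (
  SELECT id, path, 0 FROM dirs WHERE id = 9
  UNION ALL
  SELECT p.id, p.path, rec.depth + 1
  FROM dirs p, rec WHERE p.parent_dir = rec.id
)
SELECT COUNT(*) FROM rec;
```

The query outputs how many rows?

4

Base: id=9 (etc) at depth 0.
Iteration 1: rows with parent_dir in {9} -> photos (id 10, depth 1).
Iteration 2: rows with parent_dir in {10} -> root (id 11, depth 2).
Iteration 3: rows with parent_dir in {11} -> build (id 13, depth 3).
Iteration 4: no rows with parent_dir in {13}; recursion stops.
Total rows emitted: 4.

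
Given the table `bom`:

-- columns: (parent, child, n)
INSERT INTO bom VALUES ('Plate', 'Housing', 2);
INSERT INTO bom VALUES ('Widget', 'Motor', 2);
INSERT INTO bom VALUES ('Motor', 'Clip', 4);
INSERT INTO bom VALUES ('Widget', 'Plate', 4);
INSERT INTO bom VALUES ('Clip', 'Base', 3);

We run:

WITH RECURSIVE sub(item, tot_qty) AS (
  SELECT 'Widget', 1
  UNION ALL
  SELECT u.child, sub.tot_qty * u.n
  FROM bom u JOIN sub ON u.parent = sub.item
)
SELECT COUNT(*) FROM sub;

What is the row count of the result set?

6

Base: (Widget, tot_qty=1).
Iteration 1: components of {Widget} -> Motor = 1*2 = 2, Plate = 1*4 = 4.
Iteration 2: components of {Motor,Plate} -> Clip = 2*4 = 8, Housing = 4*2 = 8.
Iteration 3: components of {Clip,Housing} -> Base = 8*3 = 24.
Iteration 4: no further components; recursion stops.
Total rows emitted: 6.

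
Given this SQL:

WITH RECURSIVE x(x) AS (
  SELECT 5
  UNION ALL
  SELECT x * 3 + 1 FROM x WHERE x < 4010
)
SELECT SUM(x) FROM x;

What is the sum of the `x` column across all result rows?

18036

Base: x=5.
Iteration 1: 5 < 4010 holds -> x = 5 * 3 + 1 = 16.
Iteration 2: 16 < 4010 holds -> x = 16 * 3 + 1 = 49.
Iteration 3: 49 < 4010 holds -> x = 49 * 3 + 1 = 148.
Iteration 4: 148 < 4010 holds -> x = 148 * 3 + 1 = 445.
Iteration 5: 445 < 4010 holds -> x = 445 * 3 + 1 = 1336.
Iteration 6: 1336 < 4010 holds -> x = 1336 * 3 + 1 = 4009.
Iteration 7: 4009 < 4010 holds -> x = 4009 * 3 + 1 = 12028.
Iteration 8: 12028 < 4010 fails; recursion stops.
SUM(x) = 5 + 16 + 49 + 148 + 445 + 1336 + 4009 + 12028 = 18036.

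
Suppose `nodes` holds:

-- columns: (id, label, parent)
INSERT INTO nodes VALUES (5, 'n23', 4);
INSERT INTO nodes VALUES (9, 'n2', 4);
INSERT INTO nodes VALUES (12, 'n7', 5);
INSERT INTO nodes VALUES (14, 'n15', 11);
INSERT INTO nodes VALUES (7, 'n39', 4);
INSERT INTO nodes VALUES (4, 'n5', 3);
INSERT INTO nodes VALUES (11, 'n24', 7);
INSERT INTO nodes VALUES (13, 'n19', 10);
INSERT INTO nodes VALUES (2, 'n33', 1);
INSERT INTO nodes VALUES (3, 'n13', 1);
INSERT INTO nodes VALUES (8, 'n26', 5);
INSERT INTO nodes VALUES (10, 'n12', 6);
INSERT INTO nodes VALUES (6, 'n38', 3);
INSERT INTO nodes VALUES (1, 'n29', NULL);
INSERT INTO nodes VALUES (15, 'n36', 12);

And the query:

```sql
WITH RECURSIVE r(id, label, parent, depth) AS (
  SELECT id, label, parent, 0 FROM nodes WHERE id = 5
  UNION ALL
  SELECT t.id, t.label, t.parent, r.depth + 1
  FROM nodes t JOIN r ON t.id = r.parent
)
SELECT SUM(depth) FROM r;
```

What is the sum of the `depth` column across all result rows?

Base: id=5 (n23), parent=4, depth 0.
Iteration 1: join on id=4 -> n5 (id 4, parent=3, depth 1).
Iteration 2: join on id=3 -> n13 (id 3, parent=1, depth 2).
Iteration 3: join on id=1 -> n29 (id 1, parent=NULL, depth 3).
Iteration 4: parent is NULL; no match; recursion stops.
SUM(depth) = 0 + 1 + 2 + 3 = 6.

6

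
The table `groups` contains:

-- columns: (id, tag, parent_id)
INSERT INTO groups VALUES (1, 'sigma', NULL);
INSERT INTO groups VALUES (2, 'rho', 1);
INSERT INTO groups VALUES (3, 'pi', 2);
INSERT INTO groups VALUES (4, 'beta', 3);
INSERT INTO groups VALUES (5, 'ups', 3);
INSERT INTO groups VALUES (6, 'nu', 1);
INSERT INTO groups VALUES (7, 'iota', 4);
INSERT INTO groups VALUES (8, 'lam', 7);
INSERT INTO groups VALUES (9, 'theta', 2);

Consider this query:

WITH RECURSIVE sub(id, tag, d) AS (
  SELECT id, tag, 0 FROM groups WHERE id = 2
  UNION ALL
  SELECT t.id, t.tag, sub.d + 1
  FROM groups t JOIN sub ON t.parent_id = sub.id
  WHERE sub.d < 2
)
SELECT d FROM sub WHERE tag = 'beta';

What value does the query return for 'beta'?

Base: id=2 (rho) at d 0.
Iteration 1: rows with parent_id in {2} -> pi (id 3, d 1), theta (id 9, d 1).
Iteration 2: rows with parent_id in {3,9} -> beta (id 4, d 2), ups (id 5, d 2).
Iteration 3: d < 2 fails for all current rows; recursion stops.

2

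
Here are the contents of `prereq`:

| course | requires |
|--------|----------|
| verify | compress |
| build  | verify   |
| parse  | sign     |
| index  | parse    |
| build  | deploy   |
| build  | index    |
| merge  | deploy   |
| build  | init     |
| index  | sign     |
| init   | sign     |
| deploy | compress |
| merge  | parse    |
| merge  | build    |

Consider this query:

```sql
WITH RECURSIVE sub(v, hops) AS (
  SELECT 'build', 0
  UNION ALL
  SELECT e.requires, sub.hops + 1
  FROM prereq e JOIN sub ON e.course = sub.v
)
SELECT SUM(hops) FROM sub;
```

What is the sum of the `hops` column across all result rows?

Base: (build, hops=0).
Iteration 1: edges from {build} -> (deploy, hops=1), (index, hops=1), (init, hops=1), (verify, hops=1).
Iteration 2: edges from {deploy,index,init,verify} -> (compress, hops=2) x2, (parse, hops=2), (sign, hops=2) x2. [UNION ALL keeps all 5 new rows, including repeats]
Iteration 3: edges from {compress,parse,sign} -> (sign, hops=3).
Iteration 4: no outgoing edges from {sign}; recursion stops.
SUM(hops) = 0 + 1 + 1 + 1 + 1 + 2 + 2 + 2 + 2 + 2 + 3 = 17.

17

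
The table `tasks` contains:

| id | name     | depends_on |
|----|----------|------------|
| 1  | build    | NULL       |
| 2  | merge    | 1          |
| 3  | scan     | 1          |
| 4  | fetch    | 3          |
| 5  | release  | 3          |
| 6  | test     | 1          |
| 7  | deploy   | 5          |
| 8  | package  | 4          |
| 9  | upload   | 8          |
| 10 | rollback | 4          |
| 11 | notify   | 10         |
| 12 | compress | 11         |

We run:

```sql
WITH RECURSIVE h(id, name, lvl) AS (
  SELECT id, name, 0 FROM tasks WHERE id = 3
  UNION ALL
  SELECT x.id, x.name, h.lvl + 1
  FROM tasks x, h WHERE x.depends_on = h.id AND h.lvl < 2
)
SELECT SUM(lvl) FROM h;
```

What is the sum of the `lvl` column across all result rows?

Base: id=3 (scan) at lvl 0.
Iteration 1: rows with depends_on in {3} -> fetch (id 4, lvl 1), release (id 5, lvl 1).
Iteration 2: rows with depends_on in {4,5} -> deploy (id 7, lvl 2), package (id 8, lvl 2), rollback (id 10, lvl 2).
Iteration 3: lvl < 2 fails for all current rows; recursion stops.
SUM(lvl) = 0 + 1 + 1 + 2 + 2 + 2 = 8.

8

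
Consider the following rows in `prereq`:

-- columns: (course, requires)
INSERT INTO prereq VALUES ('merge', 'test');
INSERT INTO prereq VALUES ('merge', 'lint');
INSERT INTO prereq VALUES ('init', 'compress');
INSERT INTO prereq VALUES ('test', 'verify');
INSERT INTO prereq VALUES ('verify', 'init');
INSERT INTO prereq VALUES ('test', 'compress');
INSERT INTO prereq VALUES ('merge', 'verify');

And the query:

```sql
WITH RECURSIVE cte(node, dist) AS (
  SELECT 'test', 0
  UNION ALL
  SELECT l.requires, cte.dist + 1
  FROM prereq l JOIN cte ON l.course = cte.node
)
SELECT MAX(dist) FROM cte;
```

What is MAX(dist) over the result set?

3

Base: (test, dist=0).
Iteration 1: edges from {test} -> (compress, dist=1), (verify, dist=1).
Iteration 2: edges from {compress,verify} -> (init, dist=2).
Iteration 3: edges from {init} -> (compress, dist=3).
Iteration 4: no outgoing edges from {compress}; recursion stops.
dist values: 0, 1, 1, 2, 3; the maximum is 3.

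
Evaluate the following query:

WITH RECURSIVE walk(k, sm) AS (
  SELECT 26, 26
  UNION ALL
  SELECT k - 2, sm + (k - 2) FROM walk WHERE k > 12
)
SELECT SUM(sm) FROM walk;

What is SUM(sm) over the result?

Base: k=26, sm=26.
Iteration 1: 26 > 12 holds -> k = 26 - 2 = 24, sm = 26 + 24 = 50.
Iteration 2: 24 > 12 holds -> k = 24 - 2 = 22, sm = 50 + 22 = 72.
Iteration 3: 22 > 12 holds -> k = 22 - 2 = 20, sm = 72 + 20 = 92.
Iteration 4: 20 > 12 holds -> k = 20 - 2 = 18, sm = 92 + 18 = 110.
Iteration 5: 18 > 12 holds -> k = 18 - 2 = 16, sm = 110 + 16 = 126.
Iteration 6: 16 > 12 holds -> k = 16 - 2 = 14, sm = 126 + 14 = 140.
Iteration 7: 14 > 12 holds -> k = 14 - 2 = 12, sm = 140 + 12 = 152.
Iteration 8: 12 > 12 fails; recursion stops.
SUM(sm) = 26 + 50 + 72 + 92 + 110 + 126 + 140 + 152 = 768.

768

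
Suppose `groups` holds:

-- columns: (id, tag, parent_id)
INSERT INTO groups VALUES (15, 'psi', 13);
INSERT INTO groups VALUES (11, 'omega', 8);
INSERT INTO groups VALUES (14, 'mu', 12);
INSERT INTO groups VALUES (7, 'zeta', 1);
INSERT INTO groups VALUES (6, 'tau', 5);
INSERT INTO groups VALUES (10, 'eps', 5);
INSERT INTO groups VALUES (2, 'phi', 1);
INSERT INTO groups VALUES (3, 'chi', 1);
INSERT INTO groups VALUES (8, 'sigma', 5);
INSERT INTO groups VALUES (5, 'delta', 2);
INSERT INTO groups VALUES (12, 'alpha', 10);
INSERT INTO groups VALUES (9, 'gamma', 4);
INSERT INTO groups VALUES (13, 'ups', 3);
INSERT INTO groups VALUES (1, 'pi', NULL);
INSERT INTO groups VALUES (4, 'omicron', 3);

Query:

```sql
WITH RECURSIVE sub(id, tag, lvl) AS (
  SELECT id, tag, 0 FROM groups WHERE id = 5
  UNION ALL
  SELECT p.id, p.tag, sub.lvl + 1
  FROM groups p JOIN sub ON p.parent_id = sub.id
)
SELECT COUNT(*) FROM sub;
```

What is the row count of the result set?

Base: id=5 (delta) at lvl 0.
Iteration 1: rows with parent_id in {5} -> tau (id 6, lvl 1), sigma (id 8, lvl 1), eps (id 10, lvl 1).
Iteration 2: rows with parent_id in {6,8,10} -> omega (id 11, lvl 2), alpha (id 12, lvl 2).
Iteration 3: rows with parent_id in {11,12} -> mu (id 14, lvl 3).
Iteration 4: no rows with parent_id in {14}; recursion stops.
Total rows emitted: 7.

7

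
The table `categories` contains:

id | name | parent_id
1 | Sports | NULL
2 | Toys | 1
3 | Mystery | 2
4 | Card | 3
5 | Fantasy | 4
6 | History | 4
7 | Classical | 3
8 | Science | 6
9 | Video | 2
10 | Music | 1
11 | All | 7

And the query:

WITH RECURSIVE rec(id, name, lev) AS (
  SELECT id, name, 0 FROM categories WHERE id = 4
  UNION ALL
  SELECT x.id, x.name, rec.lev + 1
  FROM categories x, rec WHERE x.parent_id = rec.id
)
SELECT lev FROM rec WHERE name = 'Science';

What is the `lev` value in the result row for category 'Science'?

2

Base: id=4 (Card) at lev 0.
Iteration 1: rows with parent_id in {4} -> Fantasy (id 5, lev 1), History (id 6, lev 1).
Iteration 2: rows with parent_id in {5,6} -> Science (id 8, lev 2).
Iteration 3: no rows with parent_id in {8}; recursion stops.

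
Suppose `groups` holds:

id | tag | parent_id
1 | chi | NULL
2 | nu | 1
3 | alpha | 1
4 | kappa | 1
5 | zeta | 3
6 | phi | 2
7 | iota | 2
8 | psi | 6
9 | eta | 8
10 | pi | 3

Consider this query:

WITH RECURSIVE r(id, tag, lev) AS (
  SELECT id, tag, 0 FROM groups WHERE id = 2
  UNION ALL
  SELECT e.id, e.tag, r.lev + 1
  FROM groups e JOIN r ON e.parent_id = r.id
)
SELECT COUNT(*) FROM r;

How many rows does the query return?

Base: id=2 (nu) at lev 0.
Iteration 1: rows with parent_id in {2} -> phi (id 6, lev 1), iota (id 7, lev 1).
Iteration 2: rows with parent_id in {6,7} -> psi (id 8, lev 2).
Iteration 3: rows with parent_id in {8} -> eta (id 9, lev 3).
Iteration 4: no rows with parent_id in {9}; recursion stops.
Total rows emitted: 5.

5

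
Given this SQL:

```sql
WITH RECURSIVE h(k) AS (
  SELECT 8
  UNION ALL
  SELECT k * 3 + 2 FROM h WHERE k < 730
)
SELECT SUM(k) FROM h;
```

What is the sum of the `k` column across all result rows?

Base: k=8.
Iteration 1: 8 < 730 holds -> k = 8 * 3 + 2 = 26.
Iteration 2: 26 < 730 holds -> k = 26 * 3 + 2 = 80.
Iteration 3: 80 < 730 holds -> k = 80 * 3 + 2 = 242.
Iteration 4: 242 < 730 holds -> k = 242 * 3 + 2 = 728.
Iteration 5: 728 < 730 holds -> k = 728 * 3 + 2 = 2186.
Iteration 6: 2186 < 730 fails; recursion stops.
SUM(k) = 8 + 26 + 80 + 242 + 728 + 2186 = 3270.

3270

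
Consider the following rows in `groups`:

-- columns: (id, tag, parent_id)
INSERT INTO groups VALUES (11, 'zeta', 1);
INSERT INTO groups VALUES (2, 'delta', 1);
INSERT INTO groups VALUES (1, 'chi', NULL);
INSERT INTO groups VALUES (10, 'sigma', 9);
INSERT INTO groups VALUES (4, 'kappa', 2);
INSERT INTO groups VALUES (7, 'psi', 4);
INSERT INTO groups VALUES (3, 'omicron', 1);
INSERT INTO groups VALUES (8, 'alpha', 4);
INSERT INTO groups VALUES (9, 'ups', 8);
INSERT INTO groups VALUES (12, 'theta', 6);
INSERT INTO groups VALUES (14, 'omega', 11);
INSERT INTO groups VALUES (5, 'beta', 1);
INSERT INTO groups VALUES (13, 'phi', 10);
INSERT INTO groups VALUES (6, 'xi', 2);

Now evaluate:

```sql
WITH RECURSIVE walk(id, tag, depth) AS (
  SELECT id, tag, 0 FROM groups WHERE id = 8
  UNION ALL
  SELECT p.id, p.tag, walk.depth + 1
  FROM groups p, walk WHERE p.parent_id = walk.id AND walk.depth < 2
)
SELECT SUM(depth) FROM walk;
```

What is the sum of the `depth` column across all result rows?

3

Base: id=8 (alpha) at depth 0.
Iteration 1: rows with parent_id in {8} -> ups (id 9, depth 1).
Iteration 2: rows with parent_id in {9} -> sigma (id 10, depth 2).
Iteration 3: depth < 2 fails for all current rows; recursion stops.
SUM(depth) = 0 + 1 + 2 = 3.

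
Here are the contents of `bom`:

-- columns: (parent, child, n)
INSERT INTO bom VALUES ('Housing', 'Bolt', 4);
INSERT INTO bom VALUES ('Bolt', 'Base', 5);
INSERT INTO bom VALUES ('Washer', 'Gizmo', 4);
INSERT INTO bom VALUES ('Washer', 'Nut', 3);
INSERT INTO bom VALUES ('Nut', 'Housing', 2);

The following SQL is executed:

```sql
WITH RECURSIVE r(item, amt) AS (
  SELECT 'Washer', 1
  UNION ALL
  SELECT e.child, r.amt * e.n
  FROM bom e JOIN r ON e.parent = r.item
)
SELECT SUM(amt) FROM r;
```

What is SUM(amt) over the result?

158

Base: (Washer, amt=1).
Iteration 1: components of {Washer} -> Gizmo = 1*4 = 4, Nut = 1*3 = 3.
Iteration 2: components of {Gizmo,Nut} -> Housing = 3*2 = 6.
Iteration 3: components of {Housing} -> Bolt = 6*4 = 24.
Iteration 4: components of {Bolt} -> Base = 24*5 = 120.
Iteration 5: no further components; recursion stops.
SUM(amt) = 1 + 3 + 4 + 6 + 24 + 120 = 158.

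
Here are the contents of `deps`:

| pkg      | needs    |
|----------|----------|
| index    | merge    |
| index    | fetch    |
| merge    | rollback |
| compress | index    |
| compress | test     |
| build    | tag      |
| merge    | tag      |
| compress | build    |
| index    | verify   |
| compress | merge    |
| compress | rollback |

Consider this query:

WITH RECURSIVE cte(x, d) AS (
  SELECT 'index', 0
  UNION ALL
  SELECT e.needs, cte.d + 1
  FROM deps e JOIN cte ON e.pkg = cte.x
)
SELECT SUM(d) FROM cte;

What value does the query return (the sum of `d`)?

Base: (index, d=0).
Iteration 1: edges from {index} -> (fetch, d=1), (merge, d=1), (verify, d=1).
Iteration 2: edges from {fetch,merge,verify} -> (rollback, d=2), (tag, d=2).
Iteration 3: no outgoing edges from {rollback,tag}; recursion stops.
SUM(d) = 0 + 1 + 1 + 1 + 2 + 2 = 7.

7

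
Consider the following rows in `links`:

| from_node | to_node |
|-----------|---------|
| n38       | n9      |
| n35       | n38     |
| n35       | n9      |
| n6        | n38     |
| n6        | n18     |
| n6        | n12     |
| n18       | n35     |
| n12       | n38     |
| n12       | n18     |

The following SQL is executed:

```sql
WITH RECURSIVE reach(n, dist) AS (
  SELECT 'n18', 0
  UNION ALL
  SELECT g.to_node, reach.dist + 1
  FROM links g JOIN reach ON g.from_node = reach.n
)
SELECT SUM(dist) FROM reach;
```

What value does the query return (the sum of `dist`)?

8

Base: (n18, dist=0).
Iteration 1: edges from {n18} -> (n35, dist=1).
Iteration 2: edges from {n35} -> (n38, dist=2), (n9, dist=2).
Iteration 3: edges from {n38,n9} -> (n9, dist=3).
Iteration 4: no outgoing edges from {n9}; recursion stops.
SUM(dist) = 0 + 1 + 2 + 2 + 3 = 8.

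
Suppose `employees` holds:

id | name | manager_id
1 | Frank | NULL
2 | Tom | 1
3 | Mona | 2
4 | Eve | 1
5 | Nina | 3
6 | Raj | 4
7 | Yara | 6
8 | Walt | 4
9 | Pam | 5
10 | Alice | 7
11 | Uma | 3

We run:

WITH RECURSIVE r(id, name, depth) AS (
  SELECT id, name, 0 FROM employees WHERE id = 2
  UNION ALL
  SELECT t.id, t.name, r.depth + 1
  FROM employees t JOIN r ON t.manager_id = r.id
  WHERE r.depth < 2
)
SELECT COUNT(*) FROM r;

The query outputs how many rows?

Base: id=2 (Tom) at depth 0.
Iteration 1: rows with manager_id in {2} -> Mona (id 3, depth 1).
Iteration 2: rows with manager_id in {3} -> Nina (id 5, depth 2), Uma (id 11, depth 2).
Iteration 3: depth < 2 fails for all current rows; recursion stops.
Total rows emitted: 4.

4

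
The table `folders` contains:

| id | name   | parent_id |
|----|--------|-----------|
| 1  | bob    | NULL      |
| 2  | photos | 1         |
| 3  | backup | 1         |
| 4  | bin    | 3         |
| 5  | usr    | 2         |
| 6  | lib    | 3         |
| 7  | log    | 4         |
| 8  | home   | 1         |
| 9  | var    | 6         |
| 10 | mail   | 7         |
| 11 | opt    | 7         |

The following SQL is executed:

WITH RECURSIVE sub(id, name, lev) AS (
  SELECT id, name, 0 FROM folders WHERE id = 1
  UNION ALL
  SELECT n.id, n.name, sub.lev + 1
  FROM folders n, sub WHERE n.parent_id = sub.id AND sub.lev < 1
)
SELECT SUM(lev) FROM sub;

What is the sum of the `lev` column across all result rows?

3

Base: id=1 (bob) at lev 0.
Iteration 1: rows with parent_id in {1} -> photos (id 2, lev 1), backup (id 3, lev 1), home (id 8, lev 1).
Iteration 2: lev < 1 fails for all current rows; recursion stops.
SUM(lev) = 0 + 1 + 1 + 1 = 3.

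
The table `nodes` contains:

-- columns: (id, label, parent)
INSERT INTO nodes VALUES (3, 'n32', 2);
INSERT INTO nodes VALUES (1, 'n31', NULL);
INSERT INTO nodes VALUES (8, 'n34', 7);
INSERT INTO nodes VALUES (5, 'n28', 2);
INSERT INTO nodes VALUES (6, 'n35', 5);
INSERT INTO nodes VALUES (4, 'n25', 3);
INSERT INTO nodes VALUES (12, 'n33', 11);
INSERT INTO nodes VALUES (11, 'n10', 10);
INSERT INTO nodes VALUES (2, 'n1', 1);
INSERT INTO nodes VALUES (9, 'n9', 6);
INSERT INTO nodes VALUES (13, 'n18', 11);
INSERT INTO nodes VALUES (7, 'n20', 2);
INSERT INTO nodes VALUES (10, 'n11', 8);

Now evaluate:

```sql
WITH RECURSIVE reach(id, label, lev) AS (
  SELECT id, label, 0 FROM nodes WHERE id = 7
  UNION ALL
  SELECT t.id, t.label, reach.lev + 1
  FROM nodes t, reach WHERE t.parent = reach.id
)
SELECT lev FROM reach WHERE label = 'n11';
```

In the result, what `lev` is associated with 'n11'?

2

Base: id=7 (n20) at lev 0.
Iteration 1: rows with parent in {7} -> n34 (id 8, lev 1).
Iteration 2: rows with parent in {8} -> n11 (id 10, lev 2).
Iteration 3: rows with parent in {10} -> n10 (id 11, lev 3).
Iteration 4: rows with parent in {11} -> n33 (id 12, lev 4), n18 (id 13, lev 4).
Iteration 5: no rows with parent in {12,13}; recursion stops.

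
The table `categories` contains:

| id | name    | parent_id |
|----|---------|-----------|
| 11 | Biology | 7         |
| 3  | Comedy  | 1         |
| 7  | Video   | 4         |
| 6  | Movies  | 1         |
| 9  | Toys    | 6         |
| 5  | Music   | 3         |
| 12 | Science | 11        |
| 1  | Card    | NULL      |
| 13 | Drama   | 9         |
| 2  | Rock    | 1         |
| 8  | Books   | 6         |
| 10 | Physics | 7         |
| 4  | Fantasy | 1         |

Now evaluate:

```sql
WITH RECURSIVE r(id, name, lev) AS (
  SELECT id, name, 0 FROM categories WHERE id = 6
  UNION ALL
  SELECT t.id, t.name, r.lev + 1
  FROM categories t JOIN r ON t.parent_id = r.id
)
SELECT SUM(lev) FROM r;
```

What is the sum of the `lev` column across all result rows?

Base: id=6 (Movies) at lev 0.
Iteration 1: rows with parent_id in {6} -> Books (id 8, lev 1), Toys (id 9, lev 1).
Iteration 2: rows with parent_id in {8,9} -> Drama (id 13, lev 2).
Iteration 3: no rows with parent_id in {13}; recursion stops.
SUM(lev) = 0 + 1 + 1 + 2 = 4.

4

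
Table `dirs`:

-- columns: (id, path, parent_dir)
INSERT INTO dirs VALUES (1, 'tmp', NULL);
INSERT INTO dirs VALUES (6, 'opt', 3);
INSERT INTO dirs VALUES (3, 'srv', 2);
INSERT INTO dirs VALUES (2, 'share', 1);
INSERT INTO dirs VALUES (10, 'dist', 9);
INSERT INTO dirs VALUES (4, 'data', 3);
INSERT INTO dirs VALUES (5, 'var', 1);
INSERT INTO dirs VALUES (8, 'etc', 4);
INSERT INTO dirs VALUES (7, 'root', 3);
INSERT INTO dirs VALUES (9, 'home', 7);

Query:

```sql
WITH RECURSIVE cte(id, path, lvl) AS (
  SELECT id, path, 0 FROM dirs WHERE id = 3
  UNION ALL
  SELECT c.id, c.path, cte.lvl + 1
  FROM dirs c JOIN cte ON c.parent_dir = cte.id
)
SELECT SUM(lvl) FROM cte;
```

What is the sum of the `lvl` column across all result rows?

Base: id=3 (srv) at lvl 0.
Iteration 1: rows with parent_dir in {3} -> data (id 4, lvl 1), opt (id 6, lvl 1), root (id 7, lvl 1).
Iteration 2: rows with parent_dir in {4,6,7} -> etc (id 8, lvl 2), home (id 9, lvl 2).
Iteration 3: rows with parent_dir in {8,9} -> dist (id 10, lvl 3).
Iteration 4: no rows with parent_dir in {10}; recursion stops.
SUM(lvl) = 0 + 1 + 1 + 1 + 2 + 2 + 3 = 10.

10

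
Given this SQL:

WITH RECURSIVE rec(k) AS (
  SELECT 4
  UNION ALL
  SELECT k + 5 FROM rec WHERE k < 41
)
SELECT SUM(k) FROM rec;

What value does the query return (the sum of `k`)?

216

Base: k=4.
Iteration 1: 4 < 41 holds -> k = 4 + 5 = 9.
Iteration 2: 9 < 41 holds -> k = 9 + 5 = 14.
Iteration 3: 14 < 41 holds -> k = 14 + 5 = 19.
Iteration 4: 19 < 41 holds -> k = 19 + 5 = 24.
Iteration 5: 24 < 41 holds -> k = 24 + 5 = 29.
Iteration 6: 29 < 41 holds -> k = 29 + 5 = 34.
Iteration 7: 34 < 41 holds -> k = 34 + 5 = 39.
Iteration 8: 39 < 41 holds -> k = 39 + 5 = 44.
Iteration 9: 44 < 41 fails; recursion stops.
SUM(k) = 4 + 9 + 14 + 19 + 24 + 29 + 34 + 39 + 44 = 216.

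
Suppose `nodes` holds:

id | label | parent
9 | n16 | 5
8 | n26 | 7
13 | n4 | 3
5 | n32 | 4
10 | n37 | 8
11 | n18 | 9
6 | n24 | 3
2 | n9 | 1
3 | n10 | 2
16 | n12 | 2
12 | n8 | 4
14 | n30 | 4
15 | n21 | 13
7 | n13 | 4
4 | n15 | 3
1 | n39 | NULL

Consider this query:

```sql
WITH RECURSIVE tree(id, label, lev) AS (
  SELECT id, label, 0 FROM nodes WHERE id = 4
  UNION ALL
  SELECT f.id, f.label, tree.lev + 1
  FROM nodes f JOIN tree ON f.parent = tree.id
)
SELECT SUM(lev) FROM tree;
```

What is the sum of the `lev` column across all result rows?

Base: id=4 (n15) at lev 0.
Iteration 1: rows with parent in {4} -> n32 (id 5, lev 1), n13 (id 7, lev 1), n8 (id 12, lev 1), n30 (id 14, lev 1).
Iteration 2: rows with parent in {5,7,12,14} -> n26 (id 8, lev 2), n16 (id 9, lev 2).
Iteration 3: rows with parent in {8,9} -> n37 (id 10, lev 3), n18 (id 11, lev 3).
Iteration 4: no rows with parent in {10,11}; recursion stops.
SUM(lev) = 0 + 1 + 1 + 1 + 1 + 2 + 2 + 3 + 3 = 14.

14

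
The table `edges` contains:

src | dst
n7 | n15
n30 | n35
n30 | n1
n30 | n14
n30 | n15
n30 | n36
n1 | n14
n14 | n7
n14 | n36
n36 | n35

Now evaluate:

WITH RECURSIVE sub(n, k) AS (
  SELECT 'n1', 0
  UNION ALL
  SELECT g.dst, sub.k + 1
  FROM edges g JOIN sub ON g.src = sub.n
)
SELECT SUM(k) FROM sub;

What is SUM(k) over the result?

Base: (n1, k=0).
Iteration 1: edges from {n1} -> (n14, k=1).
Iteration 2: edges from {n14} -> (n36, k=2), (n7, k=2).
Iteration 3: edges from {n36,n7} -> (n15, k=3), (n35, k=3).
Iteration 4: no outgoing edges from {n15,n35}; recursion stops.
SUM(k) = 0 + 1 + 2 + 2 + 3 + 3 = 11.

11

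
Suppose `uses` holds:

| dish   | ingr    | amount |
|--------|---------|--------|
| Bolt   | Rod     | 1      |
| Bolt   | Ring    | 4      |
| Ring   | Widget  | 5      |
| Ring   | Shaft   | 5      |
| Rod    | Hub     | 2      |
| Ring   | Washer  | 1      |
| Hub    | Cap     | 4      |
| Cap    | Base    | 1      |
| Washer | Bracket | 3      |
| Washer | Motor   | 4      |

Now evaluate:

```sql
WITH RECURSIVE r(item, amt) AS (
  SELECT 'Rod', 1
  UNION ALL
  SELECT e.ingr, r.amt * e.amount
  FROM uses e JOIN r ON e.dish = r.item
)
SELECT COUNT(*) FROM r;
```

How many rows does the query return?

4

Base: (Rod, amt=1).
Iteration 1: components of {Rod} -> Hub = 1*2 = 2.
Iteration 2: components of {Hub} -> Cap = 2*4 = 8.
Iteration 3: components of {Cap} -> Base = 8*1 = 8.
Iteration 4: no further components; recursion stops.
Total rows emitted: 4.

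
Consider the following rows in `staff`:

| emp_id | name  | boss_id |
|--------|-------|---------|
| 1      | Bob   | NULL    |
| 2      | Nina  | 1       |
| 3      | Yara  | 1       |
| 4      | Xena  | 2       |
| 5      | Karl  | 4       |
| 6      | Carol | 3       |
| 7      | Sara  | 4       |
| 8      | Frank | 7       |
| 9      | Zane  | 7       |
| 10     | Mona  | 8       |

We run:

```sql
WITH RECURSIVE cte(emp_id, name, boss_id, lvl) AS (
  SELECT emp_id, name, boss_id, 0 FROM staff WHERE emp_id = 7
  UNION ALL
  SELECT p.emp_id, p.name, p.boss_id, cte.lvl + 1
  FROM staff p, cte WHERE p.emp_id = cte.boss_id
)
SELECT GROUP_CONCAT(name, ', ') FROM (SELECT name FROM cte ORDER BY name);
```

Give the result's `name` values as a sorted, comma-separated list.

Bob, Nina, Sara, Xena

Base: emp_id=7 (Sara), boss_id=4, lvl 0.
Iteration 1: join on emp_id=4 -> Xena (id 4, boss_id=2, lvl 1).
Iteration 2: join on emp_id=2 -> Nina (id 2, boss_id=1, lvl 2).
Iteration 3: join on emp_id=1 -> Bob (id 1, boss_id=NULL, lvl 3).
Iteration 4: boss_id is NULL; no match; recursion stops.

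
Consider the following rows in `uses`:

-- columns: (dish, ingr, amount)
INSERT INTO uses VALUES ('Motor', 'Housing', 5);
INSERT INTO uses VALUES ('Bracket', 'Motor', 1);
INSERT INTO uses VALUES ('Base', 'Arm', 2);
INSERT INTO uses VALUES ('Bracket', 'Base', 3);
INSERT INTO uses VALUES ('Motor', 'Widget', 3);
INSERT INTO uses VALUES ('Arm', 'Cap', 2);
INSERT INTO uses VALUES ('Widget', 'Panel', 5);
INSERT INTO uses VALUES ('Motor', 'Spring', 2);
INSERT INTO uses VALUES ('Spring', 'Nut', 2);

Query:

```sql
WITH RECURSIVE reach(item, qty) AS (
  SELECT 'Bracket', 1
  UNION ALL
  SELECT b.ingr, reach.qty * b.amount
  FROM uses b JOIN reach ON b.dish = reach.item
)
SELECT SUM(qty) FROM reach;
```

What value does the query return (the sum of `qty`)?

Base: (Bracket, qty=1).
Iteration 1: components of {Bracket} -> Base = 1*3 = 3, Motor = 1*1 = 1.
Iteration 2: components of {Base,Motor} -> Arm = 3*2 = 6, Housing = 1*5 = 5, Spring = 1*2 = 2, Widget = 1*3 = 3.
Iteration 3: components of {Arm,Housing,Spring,Widget} -> Cap = 6*2 = 12, Nut = 2*2 = 4, Panel = 3*5 = 15.
Iteration 4: no further components; recursion stops.
SUM(qty) = 1 + 3 + 1 + 6 + 2 + 5 + 3 + 12 + 4 + 15 = 52.

52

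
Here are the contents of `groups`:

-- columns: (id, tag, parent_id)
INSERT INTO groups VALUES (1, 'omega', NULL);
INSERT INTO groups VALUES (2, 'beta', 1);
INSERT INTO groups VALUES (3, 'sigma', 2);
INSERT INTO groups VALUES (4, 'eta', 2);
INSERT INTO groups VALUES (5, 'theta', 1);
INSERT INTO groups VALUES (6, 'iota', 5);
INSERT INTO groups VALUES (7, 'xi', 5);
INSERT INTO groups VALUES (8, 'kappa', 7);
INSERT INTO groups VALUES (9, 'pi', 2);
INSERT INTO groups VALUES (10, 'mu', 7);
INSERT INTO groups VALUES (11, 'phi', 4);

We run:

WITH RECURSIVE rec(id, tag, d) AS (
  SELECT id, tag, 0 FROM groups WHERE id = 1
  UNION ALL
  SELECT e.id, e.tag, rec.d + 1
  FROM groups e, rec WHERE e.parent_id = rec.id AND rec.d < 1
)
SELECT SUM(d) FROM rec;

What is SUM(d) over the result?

Base: id=1 (omega) at d 0.
Iteration 1: rows with parent_id in {1} -> beta (id 2, d 1), theta (id 5, d 1).
Iteration 2: d < 1 fails for all current rows; recursion stops.
SUM(d) = 0 + 1 + 1 = 2.

2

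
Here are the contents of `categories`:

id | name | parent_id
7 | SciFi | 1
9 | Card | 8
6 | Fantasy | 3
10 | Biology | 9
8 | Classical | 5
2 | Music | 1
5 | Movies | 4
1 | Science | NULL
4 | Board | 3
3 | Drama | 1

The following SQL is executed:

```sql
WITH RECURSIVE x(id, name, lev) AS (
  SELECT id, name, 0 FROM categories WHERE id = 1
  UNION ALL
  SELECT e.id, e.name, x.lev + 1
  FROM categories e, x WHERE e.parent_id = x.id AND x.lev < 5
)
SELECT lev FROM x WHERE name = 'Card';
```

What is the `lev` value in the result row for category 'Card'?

5

Base: id=1 (Science) at lev 0.
Iteration 1: rows with parent_id in {1} -> Music (id 2, lev 1), Drama (id 3, lev 1), SciFi (id 7, lev 1).
Iteration 2: rows with parent_id in {2,3,7} -> Board (id 4, lev 2), Fantasy (id 6, lev 2).
Iteration 3: rows with parent_id in {4,6} -> Movies (id 5, lev 3).
Iteration 4: rows with parent_id in {5} -> Classical (id 8, lev 4).
Iteration 5: rows with parent_id in {8} -> Card (id 9, lev 5).
Iteration 6: lev < 5 fails for all current rows; recursion stops.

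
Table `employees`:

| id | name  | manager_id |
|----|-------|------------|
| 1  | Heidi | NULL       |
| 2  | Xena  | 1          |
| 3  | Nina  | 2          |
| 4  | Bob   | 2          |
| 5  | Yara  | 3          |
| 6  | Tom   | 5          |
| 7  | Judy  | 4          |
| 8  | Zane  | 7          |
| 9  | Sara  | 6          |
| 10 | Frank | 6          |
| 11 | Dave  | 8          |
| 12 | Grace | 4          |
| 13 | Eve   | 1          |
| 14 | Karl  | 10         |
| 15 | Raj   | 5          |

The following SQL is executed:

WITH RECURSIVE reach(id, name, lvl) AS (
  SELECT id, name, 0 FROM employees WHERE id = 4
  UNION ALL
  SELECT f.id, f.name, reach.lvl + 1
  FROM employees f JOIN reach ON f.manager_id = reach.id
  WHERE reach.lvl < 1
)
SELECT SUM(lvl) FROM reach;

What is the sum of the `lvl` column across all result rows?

2

Base: id=4 (Bob) at lvl 0.
Iteration 1: rows with manager_id in {4} -> Judy (id 7, lvl 1), Grace (id 12, lvl 1).
Iteration 2: lvl < 1 fails for all current rows; recursion stops.
SUM(lvl) = 0 + 1 + 1 = 2.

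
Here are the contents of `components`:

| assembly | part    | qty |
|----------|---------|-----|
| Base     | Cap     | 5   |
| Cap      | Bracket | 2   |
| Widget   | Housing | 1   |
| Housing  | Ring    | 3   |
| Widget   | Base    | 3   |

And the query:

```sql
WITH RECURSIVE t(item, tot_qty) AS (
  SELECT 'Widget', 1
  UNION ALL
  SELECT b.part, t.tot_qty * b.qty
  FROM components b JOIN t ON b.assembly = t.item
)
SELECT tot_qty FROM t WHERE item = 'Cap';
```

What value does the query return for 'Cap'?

Base: (Widget, tot_qty=1).
Iteration 1: components of {Widget} -> Base = 1*3 = 3, Housing = 1*1 = 1.
Iteration 2: components of {Base,Housing} -> Cap = 3*5 = 15, Ring = 1*3 = 3.
Iteration 3: components of {Cap,Ring} -> Bracket = 15*2 = 30.
Iteration 4: no further components; recursion stops.

15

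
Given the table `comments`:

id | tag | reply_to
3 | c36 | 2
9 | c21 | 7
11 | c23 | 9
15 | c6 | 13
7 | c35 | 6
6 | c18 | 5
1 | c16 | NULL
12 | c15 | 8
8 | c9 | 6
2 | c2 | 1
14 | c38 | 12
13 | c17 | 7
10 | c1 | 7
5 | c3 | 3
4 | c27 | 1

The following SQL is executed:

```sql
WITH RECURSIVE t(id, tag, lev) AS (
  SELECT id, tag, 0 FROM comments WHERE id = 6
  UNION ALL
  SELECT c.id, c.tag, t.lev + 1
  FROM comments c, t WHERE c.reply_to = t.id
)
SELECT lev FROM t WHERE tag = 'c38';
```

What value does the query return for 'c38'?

3

Base: id=6 (c18) at lev 0.
Iteration 1: rows with reply_to in {6} -> c35 (id 7, lev 1), c9 (id 8, lev 1).
Iteration 2: rows with reply_to in {7,8} -> c21 (id 9, lev 2), c1 (id 10, lev 2), c15 (id 12, lev 2), c17 (id 13, lev 2).
Iteration 3: rows with reply_to in {9,10,12,13} -> c23 (id 11, lev 3), c38 (id 14, lev 3), c6 (id 15, lev 3).
Iteration 4: no rows with reply_to in {11,14,15}; recursion stops.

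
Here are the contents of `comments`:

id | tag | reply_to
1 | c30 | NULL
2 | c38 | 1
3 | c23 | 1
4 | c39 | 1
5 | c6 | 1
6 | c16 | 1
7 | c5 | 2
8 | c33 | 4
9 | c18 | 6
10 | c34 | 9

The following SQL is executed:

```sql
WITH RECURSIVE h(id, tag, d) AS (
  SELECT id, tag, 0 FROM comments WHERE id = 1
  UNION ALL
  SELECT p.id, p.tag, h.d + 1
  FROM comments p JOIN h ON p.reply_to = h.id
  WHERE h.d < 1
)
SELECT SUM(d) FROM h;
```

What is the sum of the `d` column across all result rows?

Base: id=1 (c30) at d 0.
Iteration 1: rows with reply_to in {1} -> c38 (id 2, d 1), c23 (id 3, d 1), c39 (id 4, d 1), c6 (id 5, d 1), c16 (id 6, d 1).
Iteration 2: d < 1 fails for all current rows; recursion stops.
SUM(d) = 0 + 1 + 1 + 1 + 1 + 1 = 5.

5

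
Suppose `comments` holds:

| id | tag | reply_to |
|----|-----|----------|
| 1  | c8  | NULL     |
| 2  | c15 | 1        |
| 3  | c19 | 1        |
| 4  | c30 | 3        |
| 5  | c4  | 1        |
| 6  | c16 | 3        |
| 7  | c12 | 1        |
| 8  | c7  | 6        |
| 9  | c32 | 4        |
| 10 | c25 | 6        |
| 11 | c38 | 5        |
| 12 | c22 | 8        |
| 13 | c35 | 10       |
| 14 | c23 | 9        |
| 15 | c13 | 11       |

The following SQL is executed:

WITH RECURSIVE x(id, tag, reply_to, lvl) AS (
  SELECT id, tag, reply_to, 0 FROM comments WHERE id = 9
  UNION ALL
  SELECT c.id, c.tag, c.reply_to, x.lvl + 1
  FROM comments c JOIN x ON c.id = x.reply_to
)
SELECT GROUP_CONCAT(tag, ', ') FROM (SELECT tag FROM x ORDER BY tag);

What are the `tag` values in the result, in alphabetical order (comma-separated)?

Base: id=9 (c32), reply_to=4, lvl 0.
Iteration 1: join on id=4 -> c30 (id 4, reply_to=3, lvl 1).
Iteration 2: join on id=3 -> c19 (id 3, reply_to=1, lvl 2).
Iteration 3: join on id=1 -> c8 (id 1, reply_to=NULL, lvl 3).
Iteration 4: reply_to is NULL; no match; recursion stops.

c19, c30, c32, c8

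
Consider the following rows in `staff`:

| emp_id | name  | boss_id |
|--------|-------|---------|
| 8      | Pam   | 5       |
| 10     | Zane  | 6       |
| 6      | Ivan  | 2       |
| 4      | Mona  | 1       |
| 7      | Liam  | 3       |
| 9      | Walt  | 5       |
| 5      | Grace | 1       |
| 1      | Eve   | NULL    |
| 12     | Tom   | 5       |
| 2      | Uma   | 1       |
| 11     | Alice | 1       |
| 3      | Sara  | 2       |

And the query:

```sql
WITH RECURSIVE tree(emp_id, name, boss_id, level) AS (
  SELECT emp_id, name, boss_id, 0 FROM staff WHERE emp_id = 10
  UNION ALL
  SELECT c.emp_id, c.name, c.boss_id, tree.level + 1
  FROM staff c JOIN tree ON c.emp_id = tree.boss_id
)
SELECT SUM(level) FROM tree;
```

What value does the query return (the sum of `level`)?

Base: emp_id=10 (Zane), boss_id=6, level 0.
Iteration 1: join on emp_id=6 -> Ivan (id 6, boss_id=2, level 1).
Iteration 2: join on emp_id=2 -> Uma (id 2, boss_id=1, level 2).
Iteration 3: join on emp_id=1 -> Eve (id 1, boss_id=NULL, level 3).
Iteration 4: boss_id is NULL; no match; recursion stops.
SUM(level) = 0 + 1 + 2 + 3 = 6.

6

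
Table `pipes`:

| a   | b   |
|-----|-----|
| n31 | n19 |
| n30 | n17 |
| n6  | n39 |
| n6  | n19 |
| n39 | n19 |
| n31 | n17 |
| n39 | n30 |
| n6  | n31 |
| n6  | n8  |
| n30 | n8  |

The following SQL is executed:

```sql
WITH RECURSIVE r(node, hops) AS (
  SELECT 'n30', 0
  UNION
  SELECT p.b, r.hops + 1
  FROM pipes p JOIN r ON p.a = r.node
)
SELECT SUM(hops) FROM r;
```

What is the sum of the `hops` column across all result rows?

Base: (n30, hops=0).
Iteration 1: edges from {n30} -> (n17, hops=1), (n8, hops=1).
Iteration 2: no outgoing edges from {n17,n8}; recursion stops.
SUM(hops) = 0 + 1 + 1 = 2.

2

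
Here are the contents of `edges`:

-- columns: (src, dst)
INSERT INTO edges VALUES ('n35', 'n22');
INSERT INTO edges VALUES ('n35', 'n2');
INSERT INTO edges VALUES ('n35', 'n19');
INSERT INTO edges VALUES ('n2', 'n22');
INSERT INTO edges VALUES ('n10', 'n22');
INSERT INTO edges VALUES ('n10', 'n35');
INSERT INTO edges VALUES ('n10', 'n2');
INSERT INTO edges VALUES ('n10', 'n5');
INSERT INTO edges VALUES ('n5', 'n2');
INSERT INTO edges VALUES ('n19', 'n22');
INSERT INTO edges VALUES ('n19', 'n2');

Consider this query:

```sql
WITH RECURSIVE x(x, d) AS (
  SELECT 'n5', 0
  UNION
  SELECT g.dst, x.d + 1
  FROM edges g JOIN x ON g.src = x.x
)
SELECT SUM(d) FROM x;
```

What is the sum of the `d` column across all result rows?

3

Base: (n5, d=0).
Iteration 1: edges from {n5} -> (n2, d=1).
Iteration 2: edges from {n2} -> (n22, d=2).
Iteration 3: no outgoing edges from {n22}; recursion stops.
SUM(d) = 0 + 1 + 2 = 3.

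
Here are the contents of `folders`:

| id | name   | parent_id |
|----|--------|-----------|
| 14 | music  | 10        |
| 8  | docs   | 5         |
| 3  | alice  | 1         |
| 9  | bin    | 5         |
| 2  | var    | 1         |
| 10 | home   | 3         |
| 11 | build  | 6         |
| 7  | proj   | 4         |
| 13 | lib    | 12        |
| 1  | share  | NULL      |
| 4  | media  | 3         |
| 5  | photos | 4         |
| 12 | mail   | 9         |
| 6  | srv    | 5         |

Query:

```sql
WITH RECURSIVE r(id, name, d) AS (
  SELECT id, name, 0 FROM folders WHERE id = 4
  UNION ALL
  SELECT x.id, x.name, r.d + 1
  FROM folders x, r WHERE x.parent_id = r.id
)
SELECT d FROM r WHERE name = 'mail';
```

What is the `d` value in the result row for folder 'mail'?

3

Base: id=4 (media) at d 0.
Iteration 1: rows with parent_id in {4} -> photos (id 5, d 1), proj (id 7, d 1).
Iteration 2: rows with parent_id in {5,7} -> srv (id 6, d 2), docs (id 8, d 2), bin (id 9, d 2).
Iteration 3: rows with parent_id in {6,8,9} -> build (id 11, d 3), mail (id 12, d 3).
Iteration 4: rows with parent_id in {11,12} -> lib (id 13, d 4).
Iteration 5: no rows with parent_id in {13}; recursion stops.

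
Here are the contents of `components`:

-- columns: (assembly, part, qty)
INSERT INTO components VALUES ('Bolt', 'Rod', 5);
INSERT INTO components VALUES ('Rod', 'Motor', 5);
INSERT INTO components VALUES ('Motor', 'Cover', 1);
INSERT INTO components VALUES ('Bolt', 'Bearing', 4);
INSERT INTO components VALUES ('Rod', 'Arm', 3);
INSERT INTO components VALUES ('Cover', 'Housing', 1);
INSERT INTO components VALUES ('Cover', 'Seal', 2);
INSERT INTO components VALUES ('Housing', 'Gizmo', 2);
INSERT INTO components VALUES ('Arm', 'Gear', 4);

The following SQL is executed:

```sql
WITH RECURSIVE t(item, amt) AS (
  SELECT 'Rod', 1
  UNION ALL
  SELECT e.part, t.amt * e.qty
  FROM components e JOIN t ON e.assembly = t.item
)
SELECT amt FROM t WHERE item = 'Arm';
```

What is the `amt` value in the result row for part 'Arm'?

Base: (Rod, amt=1).
Iteration 1: components of {Rod} -> Arm = 1*3 = 3, Motor = 1*5 = 5.
Iteration 2: components of {Arm,Motor} -> Cover = 5*1 = 5, Gear = 3*4 = 12.
Iteration 3: components of {Cover,Gear} -> Housing = 5*1 = 5, Seal = 5*2 = 10.
Iteration 4: components of {Housing,Seal} -> Gizmo = 5*2 = 10.
Iteration 5: no further components; recursion stops.

3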